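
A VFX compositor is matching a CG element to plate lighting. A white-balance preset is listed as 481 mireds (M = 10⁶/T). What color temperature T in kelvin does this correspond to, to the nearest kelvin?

T = 10⁶ / 481 = 2079.00 K → 2079 K.

2079 K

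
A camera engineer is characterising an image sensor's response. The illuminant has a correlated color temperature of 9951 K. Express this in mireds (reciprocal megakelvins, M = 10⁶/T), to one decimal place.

100.5 mireds

M = 10⁶ / 9951 = 100.492 → 100.5 mireds.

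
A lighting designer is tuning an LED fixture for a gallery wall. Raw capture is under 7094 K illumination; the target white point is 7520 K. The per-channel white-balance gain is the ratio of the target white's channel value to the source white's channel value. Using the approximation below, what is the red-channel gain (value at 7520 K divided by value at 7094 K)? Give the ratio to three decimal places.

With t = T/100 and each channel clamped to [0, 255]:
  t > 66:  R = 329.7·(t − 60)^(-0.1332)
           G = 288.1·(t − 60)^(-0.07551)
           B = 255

0.957

At 7094 K (t = 70.94):
  R = 329.7·(70.94 − 60)^(-0.1332) = 329.7·10.94^(-0.1332) = 329.7·0.72711 = 239.730.
At 7520 K (t = 75.2):
  R = 329.7·(75.2 − 60)^(-0.1332) = 329.7·15.2^(-0.1332) = 329.7·0.69595 = 229.455.
Gain = 229.455 / 239.730 = 0.9571 → 0.957.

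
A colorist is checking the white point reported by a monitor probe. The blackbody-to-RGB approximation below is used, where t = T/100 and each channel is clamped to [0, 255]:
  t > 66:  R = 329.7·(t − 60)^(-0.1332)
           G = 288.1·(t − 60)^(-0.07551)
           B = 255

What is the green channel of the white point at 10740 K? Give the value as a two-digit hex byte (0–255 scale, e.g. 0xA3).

t = 10740/100 = 107.4; the t > 66 branch applies.
G = 288.1·(107.4 − 60)^(-0.07551) = 288.1·47.4^(-0.07551) = 288.1·0.74724 = 215.281.
Rounded: 215; in hex, 0xD7.

0xD7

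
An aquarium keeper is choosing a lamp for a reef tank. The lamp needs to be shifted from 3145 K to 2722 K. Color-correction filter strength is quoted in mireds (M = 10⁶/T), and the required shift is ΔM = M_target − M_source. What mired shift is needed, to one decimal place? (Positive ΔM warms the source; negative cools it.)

M_source = 10⁶/3145 = 317.965; M_target = 10⁶/2722 = 367.377.
ΔM = 367.377 − 317.965 = 49.412 → +49.4 mireds, a warming shift.

+49.4 mireds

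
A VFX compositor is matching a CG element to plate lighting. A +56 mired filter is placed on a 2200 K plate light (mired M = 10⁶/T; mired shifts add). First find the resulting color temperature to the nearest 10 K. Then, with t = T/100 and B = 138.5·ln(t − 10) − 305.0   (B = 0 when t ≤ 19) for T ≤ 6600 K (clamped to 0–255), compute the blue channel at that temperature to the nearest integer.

M_in = 10⁶/2200 = 454.55; M_out = 454.55 + (+56) = 510.55.
T_out = 10⁶/510.55 = 1958.7 K → 1960 K; t = 19.6.
B = 138.5·ln(19.6 − 10) − 305.0 = 138.5·ln 9.6 − 305.0 = 138.5·2.2618 − 305.0 = 8.254.
Rounded: 8.

8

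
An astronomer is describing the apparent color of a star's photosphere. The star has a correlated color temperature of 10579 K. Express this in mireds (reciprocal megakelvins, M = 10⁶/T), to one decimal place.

M = 10⁶ / 10579 = 94.527 → 94.5 mireds.

94.5 mireds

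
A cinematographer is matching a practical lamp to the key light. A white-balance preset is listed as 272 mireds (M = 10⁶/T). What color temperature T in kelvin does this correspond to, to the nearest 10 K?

T = 10⁶ / 272 = 3676.47 K → 3680 K.

3680 K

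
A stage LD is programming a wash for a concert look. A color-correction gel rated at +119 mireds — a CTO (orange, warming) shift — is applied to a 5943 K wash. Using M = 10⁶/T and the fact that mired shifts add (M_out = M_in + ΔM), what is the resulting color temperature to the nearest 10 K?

3480 K

M_in = 10⁶/5943 = 168.27 mireds.
M_out = 168.27 + (+119) = 287.27 mireds.
T_out = 10⁶/287.27 = 3481.1 K → 3480 K.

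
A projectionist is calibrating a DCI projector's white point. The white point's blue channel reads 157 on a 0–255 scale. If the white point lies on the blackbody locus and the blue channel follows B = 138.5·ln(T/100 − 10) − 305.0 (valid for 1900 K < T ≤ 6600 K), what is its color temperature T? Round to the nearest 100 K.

ln(t − 10) = (157 + 305.0) / 138.5 = 3.3357.
t − 10 = e^3.3357 = 28.099, so t = 38.099.
T = 100·t = 3810 K → 3800 K to the nearest 100 K.

3800 K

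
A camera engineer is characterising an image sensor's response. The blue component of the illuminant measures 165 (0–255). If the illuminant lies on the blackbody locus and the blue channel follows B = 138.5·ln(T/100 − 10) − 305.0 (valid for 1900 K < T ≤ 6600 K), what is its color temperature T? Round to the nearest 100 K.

ln(t − 10) = (165 + 305.0) / 138.5 = 3.3935.
t − 10 = e^3.3935 = 29.770, so t = 39.770.
T = 100·t = 3977 K → 4000 K to the nearest 100 K.

4000 K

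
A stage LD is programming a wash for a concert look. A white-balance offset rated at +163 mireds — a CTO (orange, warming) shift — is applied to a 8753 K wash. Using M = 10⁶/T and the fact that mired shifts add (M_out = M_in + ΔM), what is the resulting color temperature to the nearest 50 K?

3600 K

M_in = 10⁶/8753 = 114.25 mireds.
M_out = 114.25 + (+163) = 277.25 mireds.
T_out = 10⁶/277.25 = 3606.9 K → 3600 K.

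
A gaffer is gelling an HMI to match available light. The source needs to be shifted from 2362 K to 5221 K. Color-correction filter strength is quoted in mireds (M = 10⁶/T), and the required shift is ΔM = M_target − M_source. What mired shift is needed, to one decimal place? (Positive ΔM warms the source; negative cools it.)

M_source = 10⁶/2362 = 423.370; M_target = 10⁶/5221 = 191.534.
ΔM = 191.534 − 423.370 = -231.836 → -231.8 mireds, a cooling shift.

-231.8 mireds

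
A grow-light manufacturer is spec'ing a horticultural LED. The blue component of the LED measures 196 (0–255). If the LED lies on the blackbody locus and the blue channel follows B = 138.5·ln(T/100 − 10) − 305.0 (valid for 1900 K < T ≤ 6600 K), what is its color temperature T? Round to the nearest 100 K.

4700 K

ln(t − 10) = (196 + 305.0) / 138.5 = 3.6173.
t − 10 = e^3.6173 = 37.238, so t = 47.238.
T = 100·t = 4724 K → 4700 K to the nearest 100 K.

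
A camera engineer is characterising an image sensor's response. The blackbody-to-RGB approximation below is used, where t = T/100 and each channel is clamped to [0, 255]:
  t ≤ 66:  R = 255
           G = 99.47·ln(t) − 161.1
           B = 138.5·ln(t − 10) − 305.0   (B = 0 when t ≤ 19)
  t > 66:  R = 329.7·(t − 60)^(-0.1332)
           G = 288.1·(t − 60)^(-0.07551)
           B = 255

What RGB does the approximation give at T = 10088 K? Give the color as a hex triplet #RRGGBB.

#C9DAFF

t = 10088/100 = 100.88; the t > 66 branch applies.
R = 329.7·(100.88 − 60)^(-0.1332) = 329.7·40.88^(-0.1332) = 329.7·0.61002 = 201.125.
G = 288.1·(100.88 − 60)^(-0.07551) = 288.1·40.88^(-0.07551) = 288.1·0.75564 = 217.700.
B = 255 by definition for t > 66.
Rounded: (201, 218, 255).
In hex: #C9DAFF.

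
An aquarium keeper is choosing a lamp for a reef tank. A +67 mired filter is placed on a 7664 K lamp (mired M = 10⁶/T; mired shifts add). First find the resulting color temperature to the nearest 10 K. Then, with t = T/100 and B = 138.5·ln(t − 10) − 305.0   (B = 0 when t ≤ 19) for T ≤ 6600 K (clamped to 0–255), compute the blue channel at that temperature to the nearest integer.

208

M_in = 10⁶/7664 = 130.48; M_out = 130.48 + (+67) = 197.48.
T_out = 10⁶/197.48 = 5063.8 K → 5060 K; t = 50.6.
B = 138.5·ln(50.6 − 10) − 305.0 = 138.5·ln 40.6 − 305.0 = 138.5·3.7038 − 305.0 = 207.972.
Rounded: 208.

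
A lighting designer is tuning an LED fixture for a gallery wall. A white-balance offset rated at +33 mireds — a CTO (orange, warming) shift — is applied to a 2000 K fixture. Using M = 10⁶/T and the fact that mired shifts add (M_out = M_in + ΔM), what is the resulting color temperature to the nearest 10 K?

M_in = 10⁶/2000 = 500.00 mireds.
M_out = 500.00 + (+33) = 533.00 mireds.
T_out = 10⁶/533.00 = 1876.2 K → 1880 K.

1880 K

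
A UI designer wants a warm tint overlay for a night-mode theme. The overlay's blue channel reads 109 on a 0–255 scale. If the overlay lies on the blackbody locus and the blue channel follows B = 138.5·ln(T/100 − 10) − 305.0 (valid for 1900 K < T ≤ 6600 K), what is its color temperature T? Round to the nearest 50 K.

ln(t − 10) = (109 + 305.0) / 138.5 = 2.9892.
t − 10 = e^2.9892 = 19.869, so t = 29.869.
T = 100·t = 2987 K → 3000 K to the nearest 50 K.

3000 K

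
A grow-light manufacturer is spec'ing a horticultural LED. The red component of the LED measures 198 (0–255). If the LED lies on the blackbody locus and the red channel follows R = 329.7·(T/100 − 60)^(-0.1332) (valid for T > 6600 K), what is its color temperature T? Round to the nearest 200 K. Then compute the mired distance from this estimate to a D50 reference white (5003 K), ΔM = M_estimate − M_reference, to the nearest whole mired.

-106 mireds

(t − 60)^(-0.1332) = 198/329.7 = 0.60055.
t − 60 = 0.60055^(1/-0.1332) = 0.60055^(-7.508) = 45.980, so t = 105.980.
T = 100·t = 10598 K → 10600 K to the nearest 200 K.
M_estimate = 10⁶/10600 = 94.34; M_reference = 10⁶/5003 = 199.88.
ΔM = 94.34 − 199.88 = -105.54 → -106 mireds.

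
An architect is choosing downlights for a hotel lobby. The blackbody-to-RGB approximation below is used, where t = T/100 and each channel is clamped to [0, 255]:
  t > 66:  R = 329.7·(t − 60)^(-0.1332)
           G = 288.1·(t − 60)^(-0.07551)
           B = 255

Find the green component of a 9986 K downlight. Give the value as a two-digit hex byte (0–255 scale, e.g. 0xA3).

t = 9986/100 = 99.86; the t > 66 branch applies.
G = 288.1·(99.86 − 60)^(-0.07551) = 288.1·39.86^(-0.07551) = 288.1·0.75708 = 218.116.
Rounded: 218; in hex, 0xDA.

0xDA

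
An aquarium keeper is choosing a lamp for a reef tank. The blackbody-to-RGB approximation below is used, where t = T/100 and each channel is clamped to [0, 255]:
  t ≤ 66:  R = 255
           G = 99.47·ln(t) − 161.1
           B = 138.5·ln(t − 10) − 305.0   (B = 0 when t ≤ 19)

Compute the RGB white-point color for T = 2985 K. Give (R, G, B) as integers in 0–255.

t = 2985/100 = 29.85; the t ≤ 66 branch applies.
R = 255 by definition for t ≤ 66.
G = 99.47·ln 29.85 − 161.1 = 99.47·3.3962 − 161.1 = 176.719.
B = 138.5·ln(29.85 − 10) − 305.0 = 138.5·ln 19.85 − 305.0 = 138.5·2.9882 − 305.0 = 108.866.
Rounded: (255, 177, 109).

(255, 177, 109)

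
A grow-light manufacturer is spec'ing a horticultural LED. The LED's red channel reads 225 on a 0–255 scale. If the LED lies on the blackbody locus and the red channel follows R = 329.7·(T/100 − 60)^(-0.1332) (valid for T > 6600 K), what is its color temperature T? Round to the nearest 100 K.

7800 K

(t − 60)^(-0.1332) = 225/329.7 = 0.68244.
t − 60 = 0.68244^(1/-0.1332) = 0.68244^(-7.508) = 17.610, so t = 77.610.
T = 100·t = 7761 K → 7800 K to the nearest 100 K.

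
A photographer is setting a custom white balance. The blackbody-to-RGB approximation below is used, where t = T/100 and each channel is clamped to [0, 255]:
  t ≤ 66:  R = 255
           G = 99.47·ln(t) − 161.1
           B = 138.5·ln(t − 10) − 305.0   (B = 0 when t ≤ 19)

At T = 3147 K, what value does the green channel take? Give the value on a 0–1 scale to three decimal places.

t = 3147/100 = 31.47; the t ≤ 66 branch applies.
G = 99.47·ln 31.47 − 161.1 = 99.47·3.4490 − 161.1 = 181.975.
On a 0–1 scale: 181.975/255 = 0.7136 → 0.714.

0.714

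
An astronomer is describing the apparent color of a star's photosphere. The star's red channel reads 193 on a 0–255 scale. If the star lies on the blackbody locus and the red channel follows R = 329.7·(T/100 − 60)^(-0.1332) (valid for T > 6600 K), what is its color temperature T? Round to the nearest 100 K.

(t − 60)^(-0.1332) = 193/329.7 = 0.58538.
t − 60 = 0.58538^(1/-0.1332) = 0.58538^(-7.508) = 55.713, so t = 115.713.
T = 100·t = 11571 K → 11600 K to the nearest 100 K.

11600 K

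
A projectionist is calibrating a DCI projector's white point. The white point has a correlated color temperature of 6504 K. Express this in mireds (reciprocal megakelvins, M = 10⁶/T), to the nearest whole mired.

154 mireds

M = 10⁶ / 6504 = 153.752 → 154 mireds.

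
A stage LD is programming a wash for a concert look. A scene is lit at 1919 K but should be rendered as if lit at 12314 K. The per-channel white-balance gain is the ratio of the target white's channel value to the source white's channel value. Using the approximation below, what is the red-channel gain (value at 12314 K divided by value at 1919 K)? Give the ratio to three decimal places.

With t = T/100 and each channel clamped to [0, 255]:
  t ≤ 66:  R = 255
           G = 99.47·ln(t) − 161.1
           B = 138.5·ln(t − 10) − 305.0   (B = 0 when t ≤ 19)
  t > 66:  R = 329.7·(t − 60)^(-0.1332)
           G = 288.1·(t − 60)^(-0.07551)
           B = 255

At 1919 K (t = 19.19):
  R = 255 by definition for t ≤ 66.
At 12314 K (t = 123.14):
  R = 329.7·(123.14 − 60)^(-0.1332) = 329.7·63.14^(-0.1332) = 329.7·0.57570 = 189.810.
Gain = 189.810 / 255.000 = 0.7444 → 0.744.

0.744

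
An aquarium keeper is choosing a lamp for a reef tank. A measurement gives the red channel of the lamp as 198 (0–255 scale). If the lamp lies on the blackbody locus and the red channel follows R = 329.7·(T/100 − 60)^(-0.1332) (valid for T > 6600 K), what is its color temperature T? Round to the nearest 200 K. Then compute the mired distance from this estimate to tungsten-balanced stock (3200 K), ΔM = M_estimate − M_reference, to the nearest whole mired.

-218 mireds

(t − 60)^(-0.1332) = 198/329.7 = 0.60055.
t − 60 = 0.60055^(1/-0.1332) = 0.60055^(-7.508) = 45.980, so t = 105.980.
T = 100·t = 10598 K → 10600 K to the nearest 200 K.
M_estimate = 10⁶/10600 = 94.34; M_reference = 10⁶/3200 = 312.50.
ΔM = 94.34 − 312.50 = -218.16 → -218 mireds.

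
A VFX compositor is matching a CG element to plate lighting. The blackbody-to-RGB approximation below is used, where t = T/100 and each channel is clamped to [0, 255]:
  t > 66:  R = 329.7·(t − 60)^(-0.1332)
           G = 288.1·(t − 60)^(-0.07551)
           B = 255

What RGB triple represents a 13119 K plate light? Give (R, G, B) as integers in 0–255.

t = 13119/100 = 131.19; the t > 66 branch applies.
R = 329.7·(131.19 − 60)^(-0.1332) = 329.7·71.19^(-0.1332) = 329.7·0.56658 = 186.800.
G = 288.1·(131.19 − 60)^(-0.07551) = 288.1·71.19^(-0.07551) = 288.1·0.72464 = 208.770.
B = 255 by definition for t > 66.
Rounded: (187, 209, 255).

(187, 209, 255)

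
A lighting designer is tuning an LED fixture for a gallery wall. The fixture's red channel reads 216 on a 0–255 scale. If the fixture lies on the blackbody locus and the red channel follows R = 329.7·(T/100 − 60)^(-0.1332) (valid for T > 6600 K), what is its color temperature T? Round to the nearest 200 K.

8400 K

(t − 60)^(-0.1332) = 216/329.7 = 0.65514.
t − 60 = 0.65514^(1/-0.1332) = 0.65514^(-7.508) = 23.926, so t = 83.926.
T = 100·t = 8393 K → 8400 K to the nearest 200 K.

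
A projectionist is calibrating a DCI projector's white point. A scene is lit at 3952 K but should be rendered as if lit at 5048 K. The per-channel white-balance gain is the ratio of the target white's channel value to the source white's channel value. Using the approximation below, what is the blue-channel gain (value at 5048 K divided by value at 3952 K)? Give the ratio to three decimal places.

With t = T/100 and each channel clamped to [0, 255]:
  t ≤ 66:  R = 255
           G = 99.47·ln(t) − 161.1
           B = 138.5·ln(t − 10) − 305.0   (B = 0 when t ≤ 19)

1.267

At 3952 K (t = 39.52):
  B = 138.5·ln(39.52 − 10) − 305.0 = 138.5·ln 29.52 − 305.0 = 138.5·3.3851 − 305.0 = 163.832.
At 5048 K (t = 50.48):
  B = 138.5·ln(50.48 − 10) − 305.0 = 138.5·ln 40.48 − 305.0 = 138.5·3.7008 − 305.0 = 207.562.
Gain = 207.562 / 163.832 = 1.2669 → 1.267.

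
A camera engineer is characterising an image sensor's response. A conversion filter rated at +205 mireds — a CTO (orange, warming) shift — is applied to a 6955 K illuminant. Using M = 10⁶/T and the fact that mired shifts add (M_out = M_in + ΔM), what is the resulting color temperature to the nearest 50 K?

M_in = 10⁶/6955 = 143.78 mireds.
M_out = 143.78 + (+205) = 348.78 mireds.
T_out = 10⁶/348.78 = 2867.1 K → 2850 K.

2850 K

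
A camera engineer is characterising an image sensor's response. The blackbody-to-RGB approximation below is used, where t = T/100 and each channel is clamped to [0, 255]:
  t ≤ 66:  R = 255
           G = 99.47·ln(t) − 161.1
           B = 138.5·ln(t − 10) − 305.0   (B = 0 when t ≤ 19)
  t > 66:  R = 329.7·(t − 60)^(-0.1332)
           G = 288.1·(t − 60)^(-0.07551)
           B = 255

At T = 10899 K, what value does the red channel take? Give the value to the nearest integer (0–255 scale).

196

t = 10899/100 = 108.99; the t > 66 branch applies.
R = 329.7·(108.99 − 60)^(-0.1332) = 329.7·48.99^(-0.1332) = 329.7·0.59549 = 196.335.
Rounded: 196.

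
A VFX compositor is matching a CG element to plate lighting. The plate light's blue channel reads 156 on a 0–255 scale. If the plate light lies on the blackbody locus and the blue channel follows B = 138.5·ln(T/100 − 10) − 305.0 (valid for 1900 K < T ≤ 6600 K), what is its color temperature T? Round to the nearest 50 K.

3800 K

ln(t − 10) = (156 + 305.0) / 138.5 = 3.3285.
t − 10 = e^3.3285 = 27.897, so t = 37.897.
T = 100·t = 3790 K → 3800 K to the nearest 50 K.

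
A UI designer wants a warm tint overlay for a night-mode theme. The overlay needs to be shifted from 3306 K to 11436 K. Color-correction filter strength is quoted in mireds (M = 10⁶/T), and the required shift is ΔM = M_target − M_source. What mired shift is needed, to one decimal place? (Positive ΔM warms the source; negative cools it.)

-215.0 mireds

M_source = 10⁶/3306 = 302.480; M_target = 10⁶/11436 = 87.443.
ΔM = 87.443 − 302.480 = -215.037 → -215.0 mireds, a cooling shift.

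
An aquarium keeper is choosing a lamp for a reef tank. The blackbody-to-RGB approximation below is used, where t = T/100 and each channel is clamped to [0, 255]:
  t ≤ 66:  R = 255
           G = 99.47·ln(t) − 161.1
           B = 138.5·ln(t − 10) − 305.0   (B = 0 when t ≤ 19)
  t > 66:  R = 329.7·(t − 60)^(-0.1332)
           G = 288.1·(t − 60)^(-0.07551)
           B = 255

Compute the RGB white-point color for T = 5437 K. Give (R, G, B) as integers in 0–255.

t = 5437/100 = 54.37; the t ≤ 66 branch applies.
R = 255 by definition for t ≤ 66.
G = 99.47·ln 54.37 − 161.1 = 99.47·3.9958 − 161.1 = 236.363.
B = 138.5·ln(54.37 − 10) − 305.0 = 138.5·ln 44.37 − 305.0 = 138.5·3.7926 − 305.0 = 220.270.
Rounded: (255, 236, 220).

(255, 236, 220)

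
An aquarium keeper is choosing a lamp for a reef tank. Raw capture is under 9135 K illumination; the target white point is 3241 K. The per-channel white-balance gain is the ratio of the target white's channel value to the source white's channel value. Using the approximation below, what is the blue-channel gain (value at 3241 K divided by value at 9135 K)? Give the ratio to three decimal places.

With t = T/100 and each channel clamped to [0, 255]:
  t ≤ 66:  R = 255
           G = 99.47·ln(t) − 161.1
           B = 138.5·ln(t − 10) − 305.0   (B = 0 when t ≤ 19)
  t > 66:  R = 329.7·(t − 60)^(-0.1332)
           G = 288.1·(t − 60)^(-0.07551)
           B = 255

0.493

At 9135 K (t = 91.35):
  B = 255 by definition for t > 66.
At 3241 K (t = 32.41):
  B = 138.5·ln(32.41 − 10) − 305.0 = 138.5·ln 22.41 − 305.0 = 138.5·3.1095 − 305.0 = 125.667.
Gain = 125.667 / 255.000 = 0.4928 → 0.493.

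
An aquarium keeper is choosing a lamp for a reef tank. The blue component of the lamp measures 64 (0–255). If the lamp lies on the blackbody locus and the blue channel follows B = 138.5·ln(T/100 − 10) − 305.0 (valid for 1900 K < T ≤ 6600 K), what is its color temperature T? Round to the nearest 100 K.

ln(t − 10) = (64 + 305.0) / 138.5 = 2.6643.
t − 10 = e^2.6643 = 14.357, so t = 24.357.
T = 100·t = 2436 K → 2400 K to the nearest 100 K.

2400 K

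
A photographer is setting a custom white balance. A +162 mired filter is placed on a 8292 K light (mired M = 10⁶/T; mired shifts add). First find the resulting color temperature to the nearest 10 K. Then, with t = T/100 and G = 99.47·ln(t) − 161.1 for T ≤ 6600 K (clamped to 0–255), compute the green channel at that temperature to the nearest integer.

M_in = 10⁶/8292 = 120.60; M_out = 120.60 + (+162) = 282.60.
T_out = 10⁶/282.60 = 3538.6 K → 3540 K; t = 35.4.
G = 99.47·ln 35.4 − 161.1 = 99.47·3.5667 − 161.1 = 193.681.
Rounded: 194.

194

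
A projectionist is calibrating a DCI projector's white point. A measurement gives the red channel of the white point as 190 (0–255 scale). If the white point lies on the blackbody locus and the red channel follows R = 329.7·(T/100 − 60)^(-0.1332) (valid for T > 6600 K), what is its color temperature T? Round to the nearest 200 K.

(t − 60)^(-0.1332) = 190/329.7 = 0.57628.
t − 60 = 0.57628^(1/-0.1332) = 0.57628^(-7.508) = 62.667, so t = 122.667.
T = 100·t = 12267 K → 12200 K to the nearest 200 K.

12200 K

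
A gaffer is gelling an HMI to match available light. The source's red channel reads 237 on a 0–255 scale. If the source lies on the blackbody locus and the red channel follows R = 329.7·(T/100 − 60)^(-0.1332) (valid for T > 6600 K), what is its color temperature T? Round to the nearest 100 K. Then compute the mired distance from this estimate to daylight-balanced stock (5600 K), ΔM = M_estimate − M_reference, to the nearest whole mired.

(t − 60)^(-0.1332) = 237/329.7 = 0.71884.
t − 60 = 0.71884^(1/-0.1332) = 0.71884^(-7.508) = 11.922, so t = 71.922.
T = 100·t = 7192 K → 7200 K to the nearest 100 K.
M_estimate = 10⁶/7200 = 138.89; M_reference = 10⁶/5600 = 178.57.
ΔM = 138.89 − 178.57 = -39.68 → -40 mireds.

-40 mireds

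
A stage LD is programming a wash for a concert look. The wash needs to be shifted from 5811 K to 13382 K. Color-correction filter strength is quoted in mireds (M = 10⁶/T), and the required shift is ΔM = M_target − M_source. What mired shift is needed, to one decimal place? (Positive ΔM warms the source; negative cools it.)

M_source = 10⁶/5811 = 172.087; M_target = 10⁶/13382 = 74.727.
ΔM = 74.727 − 172.087 = -97.360 → -97.4 mireds, a cooling shift.

-97.4 mireds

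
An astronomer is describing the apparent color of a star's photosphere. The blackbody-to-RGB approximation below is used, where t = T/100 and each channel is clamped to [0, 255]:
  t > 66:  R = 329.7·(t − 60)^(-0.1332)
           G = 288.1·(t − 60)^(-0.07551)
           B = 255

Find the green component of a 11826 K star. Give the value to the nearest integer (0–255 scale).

212

t = 11826/100 = 118.26; the t > 66 branch applies.
G = 288.1·(118.26 − 60)^(-0.07551) = 288.1·58.26^(-0.07551) = 288.1·0.73569 = 211.953.
Rounded: 212.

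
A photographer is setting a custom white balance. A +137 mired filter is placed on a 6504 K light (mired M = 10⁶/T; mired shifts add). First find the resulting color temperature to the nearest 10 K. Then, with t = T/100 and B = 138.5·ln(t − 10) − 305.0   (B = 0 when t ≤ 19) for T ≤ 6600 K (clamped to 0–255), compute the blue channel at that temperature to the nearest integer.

137

M_in = 10⁶/6504 = 153.75; M_out = 153.75 + (+137) = 290.75.
T_out = 10⁶/290.75 = 3439.4 K → 3440 K; t = 34.4.
B = 138.5·ln(34.4 − 10) − 305.0 = 138.5·ln 24.4 − 305.0 = 138.5·3.1946 − 305.0 = 137.450.
Rounded: 137.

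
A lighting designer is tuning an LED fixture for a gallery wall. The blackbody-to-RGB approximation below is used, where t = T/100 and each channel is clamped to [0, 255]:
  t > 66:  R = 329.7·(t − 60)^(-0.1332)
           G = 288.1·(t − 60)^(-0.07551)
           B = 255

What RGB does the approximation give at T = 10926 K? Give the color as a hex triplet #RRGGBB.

t = 10926/100 = 109.26; the t > 66 branch applies.
R = 329.7·(109.26 − 60)^(-0.1332) = 329.7·49.26^(-0.1332) = 329.7·0.59506 = 196.191.
G = 288.1·(109.26 − 60)^(-0.07551) = 288.1·49.26^(-0.07551) = 288.1·0.74507 = 214.656.
B = 255 by definition for t > 66.
Rounded: (196, 215, 255).
In hex: #C4D7FF.

#C4D7FF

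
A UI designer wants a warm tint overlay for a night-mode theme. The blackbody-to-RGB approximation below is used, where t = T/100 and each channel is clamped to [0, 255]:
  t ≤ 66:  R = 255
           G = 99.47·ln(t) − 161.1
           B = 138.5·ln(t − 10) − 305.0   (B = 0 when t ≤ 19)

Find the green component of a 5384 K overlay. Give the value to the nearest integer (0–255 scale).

t = 5384/100 = 53.84; the t ≤ 66 branch applies.
G = 99.47·ln 53.84 − 161.1 = 99.47·3.9860 − 161.1 = 235.389.
Rounded: 235.

235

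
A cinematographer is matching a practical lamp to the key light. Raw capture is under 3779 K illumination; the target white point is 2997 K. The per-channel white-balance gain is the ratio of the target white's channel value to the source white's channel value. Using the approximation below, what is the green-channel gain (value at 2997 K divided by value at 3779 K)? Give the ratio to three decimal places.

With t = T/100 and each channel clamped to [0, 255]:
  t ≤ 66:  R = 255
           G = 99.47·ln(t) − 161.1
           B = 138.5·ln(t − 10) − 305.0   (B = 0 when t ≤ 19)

At 3779 K (t = 37.79):
  G = 99.47·ln 37.79 − 161.1 = 99.47·3.6320 − 161.1 = 200.179.
At 2997 K (t = 29.97):
  G = 99.47·ln 29.97 − 161.1 = 99.47·3.4002 − 161.1 = 177.118.
Gain = 177.118 / 200.179 = 0.8848 → 0.885.

0.885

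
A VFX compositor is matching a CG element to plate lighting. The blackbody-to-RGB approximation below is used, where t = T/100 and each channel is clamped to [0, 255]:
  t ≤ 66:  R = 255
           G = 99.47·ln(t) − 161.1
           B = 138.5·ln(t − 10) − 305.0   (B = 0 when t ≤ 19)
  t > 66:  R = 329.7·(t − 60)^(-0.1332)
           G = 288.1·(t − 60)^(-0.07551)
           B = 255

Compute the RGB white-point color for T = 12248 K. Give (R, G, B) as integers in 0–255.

t = 12248/100 = 122.48; the t > 66 branch applies.
R = 329.7·(122.48 − 60)^(-0.1332) = 329.7·62.48^(-0.1332) = 329.7·0.57651 = 190.076.
G = 288.1·(122.48 − 60)^(-0.07551) = 288.1·62.48^(-0.07551) = 288.1·0.73182 = 210.837.
B = 255 by definition for t > 66.
Rounded: (190, 211, 255).

(190, 211, 255)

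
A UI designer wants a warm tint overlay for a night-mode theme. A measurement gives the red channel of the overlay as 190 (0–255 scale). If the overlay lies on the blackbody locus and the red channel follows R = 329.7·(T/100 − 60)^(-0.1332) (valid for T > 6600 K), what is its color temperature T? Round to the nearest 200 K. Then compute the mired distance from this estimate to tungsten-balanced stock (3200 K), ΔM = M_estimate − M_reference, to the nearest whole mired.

(t − 60)^(-0.1332) = 190/329.7 = 0.57628.
t − 60 = 0.57628^(1/-0.1332) = 0.57628^(-7.508) = 62.667, so t = 122.667.
T = 100·t = 12267 K → 12200 K to the nearest 200 K.
M_estimate = 10⁶/12200 = 81.97; M_reference = 10⁶/3200 = 312.50.
ΔM = 81.97 − 312.50 = -230.53 → -231 mireds.

-231 mireds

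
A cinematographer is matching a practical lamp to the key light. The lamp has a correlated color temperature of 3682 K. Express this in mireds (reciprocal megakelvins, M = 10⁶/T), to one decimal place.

271.6 mireds

M = 10⁶ / 3682 = 271.592 → 271.6 mireds.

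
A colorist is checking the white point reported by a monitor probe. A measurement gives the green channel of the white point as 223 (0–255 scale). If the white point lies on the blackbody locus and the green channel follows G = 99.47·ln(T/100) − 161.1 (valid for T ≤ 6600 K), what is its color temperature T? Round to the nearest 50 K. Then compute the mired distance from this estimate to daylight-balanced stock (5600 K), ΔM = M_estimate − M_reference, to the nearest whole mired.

ln t = (223 + 161.1) / 99.47 = 3.8615.
t = e^3.8615 = 47.535.
T = 100·t = 4753 K → 4750 K to the nearest 50 K.
M_estimate = 10⁶/4750 = 210.53; M_reference = 10⁶/5600 = 178.57.
ΔM = 210.53 − 178.57 = 31.95 → +32 mireds.

+32 mireds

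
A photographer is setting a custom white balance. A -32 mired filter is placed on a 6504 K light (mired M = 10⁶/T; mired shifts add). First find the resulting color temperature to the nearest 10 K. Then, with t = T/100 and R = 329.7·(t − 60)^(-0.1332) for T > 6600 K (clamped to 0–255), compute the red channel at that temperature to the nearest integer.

218

M_in = 10⁶/6504 = 153.75; M_out = 153.75 + (-32) = 121.75.
T_out = 10⁶/121.75 = 8213.4 K → 8210 K; t = 82.1.
R = 329.7·(82.1 − 60)^(-0.1332) = 329.7·22.1^(-0.1332) = 329.7·0.66211 = 218.296.
Rounded: 218.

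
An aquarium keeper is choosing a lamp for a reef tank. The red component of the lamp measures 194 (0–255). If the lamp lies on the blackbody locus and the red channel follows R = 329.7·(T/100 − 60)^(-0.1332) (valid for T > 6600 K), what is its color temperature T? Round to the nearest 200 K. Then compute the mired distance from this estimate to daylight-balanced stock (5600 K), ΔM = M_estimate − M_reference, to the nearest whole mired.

-91 mireds

(t − 60)^(-0.1332) = 194/329.7 = 0.58841.
t − 60 = 0.58841^(1/-0.1332) = 0.58841^(-7.508) = 53.593, so t = 113.593.
T = 100·t = 11359 K → 11400 K to the nearest 200 K.
M_estimate = 10⁶/11400 = 87.72; M_reference = 10⁶/5600 = 178.57.
ΔM = 87.72 − 178.57 = -90.85 → -91 mireds.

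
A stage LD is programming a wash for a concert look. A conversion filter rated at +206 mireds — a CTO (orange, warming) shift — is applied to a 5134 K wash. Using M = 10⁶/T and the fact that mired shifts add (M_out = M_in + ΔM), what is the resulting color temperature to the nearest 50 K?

2500 K

M_in = 10⁶/5134 = 194.78 mireds.
M_out = 194.78 + (+206) = 400.78 mireds.
T_out = 10⁶/400.78 = 2495.1 K → 2500 K.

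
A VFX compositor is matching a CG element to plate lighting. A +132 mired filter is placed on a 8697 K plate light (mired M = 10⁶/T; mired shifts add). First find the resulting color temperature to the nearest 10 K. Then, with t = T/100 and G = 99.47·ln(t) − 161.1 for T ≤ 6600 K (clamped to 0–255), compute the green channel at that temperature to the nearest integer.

207

M_in = 10⁶/8697 = 114.98; M_out = 114.98 + (+132) = 246.98.
T_out = 10⁶/246.98 = 4048.9 K → 4050 K; t = 40.5.
G = 99.47·ln 40.5 − 161.1 = 99.47·3.7013 − 161.1 = 207.069.
Rounded: 207.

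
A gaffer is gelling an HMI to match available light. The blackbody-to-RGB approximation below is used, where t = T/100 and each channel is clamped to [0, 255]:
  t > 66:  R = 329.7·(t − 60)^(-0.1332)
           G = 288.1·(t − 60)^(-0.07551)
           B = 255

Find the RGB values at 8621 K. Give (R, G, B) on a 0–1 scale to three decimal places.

(0.837, 0.883, 1.000)

t = 8621/100 = 86.21; the t > 66 branch applies.
R = 329.7·(86.21 − 60)^(-0.1332) = 329.7·26.21^(-0.1332) = 329.7·0.64723 = 213.392.
G = 288.1·(86.21 − 60)^(-0.07551) = 288.1·26.21^(-0.07551) = 288.1·0.78143 = 225.131.
B = 255 by definition for t > 66.
Dividing each by 255: (0.8368, 0.8829, 1.0000) → (0.837, 0.883, 1.000).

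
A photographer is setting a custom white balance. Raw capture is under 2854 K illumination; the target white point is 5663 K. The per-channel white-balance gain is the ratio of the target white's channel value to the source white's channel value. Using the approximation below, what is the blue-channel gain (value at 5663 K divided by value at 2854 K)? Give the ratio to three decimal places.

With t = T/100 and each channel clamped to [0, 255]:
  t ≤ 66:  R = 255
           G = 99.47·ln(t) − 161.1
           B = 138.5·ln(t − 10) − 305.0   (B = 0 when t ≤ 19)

2.285

At 2854 K (t = 28.54):
  B = 138.5·ln(28.54 − 10) − 305.0 = 138.5·ln 18.54 − 305.0 = 138.5·2.9199 − 305.0 = 99.410.
At 5663 K (t = 56.63):
  B = 138.5·ln(56.63 − 10) − 305.0 = 138.5·ln 46.63 − 305.0 = 138.5·3.8422 − 305.0 = 227.151.
Gain = 227.151 / 99.410 = 2.2850 → 2.285.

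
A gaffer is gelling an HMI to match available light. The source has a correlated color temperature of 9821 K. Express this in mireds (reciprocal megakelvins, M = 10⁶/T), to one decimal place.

101.8 mireds

M = 10⁶ / 9821 = 101.823 → 101.8 mireds.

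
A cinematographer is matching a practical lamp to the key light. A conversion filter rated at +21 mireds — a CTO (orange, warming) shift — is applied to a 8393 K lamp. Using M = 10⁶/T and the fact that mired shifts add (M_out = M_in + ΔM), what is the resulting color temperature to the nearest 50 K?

7150 K

M_in = 10⁶/8393 = 119.15 mireds.
M_out = 119.15 + (+21) = 140.15 mireds.
T_out = 10⁶/140.15 = 7135.4 K → 7150 K.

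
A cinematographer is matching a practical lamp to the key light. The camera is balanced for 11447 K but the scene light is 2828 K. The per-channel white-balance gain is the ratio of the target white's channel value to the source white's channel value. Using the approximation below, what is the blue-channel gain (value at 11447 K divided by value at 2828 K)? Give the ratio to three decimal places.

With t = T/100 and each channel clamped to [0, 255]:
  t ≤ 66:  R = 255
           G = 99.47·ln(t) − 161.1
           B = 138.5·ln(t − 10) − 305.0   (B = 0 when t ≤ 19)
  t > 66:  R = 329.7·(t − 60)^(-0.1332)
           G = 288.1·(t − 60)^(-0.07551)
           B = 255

At 2828 K (t = 28.28):
  B = 138.5·ln(28.28 − 10) − 305.0 = 138.5·ln 18.28 − 305.0 = 138.5·2.9058 − 305.0 = 97.454.
At 11447 K (t = 114.47):
  B = 255 by definition for t > 66.
Gain = 255.000 / 97.454 = 2.6166 → 2.617.

2.617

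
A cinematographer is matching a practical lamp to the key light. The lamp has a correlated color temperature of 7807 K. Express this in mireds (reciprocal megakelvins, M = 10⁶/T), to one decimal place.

M = 10⁶ / 7807 = 128.090 → 128.1 mireds.

128.1 mireds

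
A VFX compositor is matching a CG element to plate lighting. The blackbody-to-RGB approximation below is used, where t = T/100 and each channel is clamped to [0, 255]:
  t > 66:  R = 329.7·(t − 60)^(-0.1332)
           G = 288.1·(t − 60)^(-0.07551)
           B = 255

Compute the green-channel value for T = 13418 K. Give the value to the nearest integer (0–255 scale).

208

t = 13418/100 = 134.18; the t > 66 branch applies.
G = 288.1·(134.18 − 60)^(-0.07551) = 288.1·74.18^(-0.07551) = 288.1·0.72239 = 208.122.
Rounded: 208.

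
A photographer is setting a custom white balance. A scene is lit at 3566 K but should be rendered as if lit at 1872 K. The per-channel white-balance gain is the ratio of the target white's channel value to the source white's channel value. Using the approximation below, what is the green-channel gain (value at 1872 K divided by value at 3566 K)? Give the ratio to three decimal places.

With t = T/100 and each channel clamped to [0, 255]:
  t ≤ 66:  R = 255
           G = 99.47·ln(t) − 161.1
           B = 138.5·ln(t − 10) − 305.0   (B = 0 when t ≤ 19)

0.670

At 3566 K (t = 35.66):
  G = 99.47·ln 35.66 − 161.1 = 99.47·3.5740 − 161.1 = 194.409.
At 1872 K (t = 18.72):
  G = 99.47·ln 18.72 − 161.1 = 99.47·2.9296 − 161.1 = 130.307.
Gain = 130.307 / 194.409 = 0.6703 → 0.670.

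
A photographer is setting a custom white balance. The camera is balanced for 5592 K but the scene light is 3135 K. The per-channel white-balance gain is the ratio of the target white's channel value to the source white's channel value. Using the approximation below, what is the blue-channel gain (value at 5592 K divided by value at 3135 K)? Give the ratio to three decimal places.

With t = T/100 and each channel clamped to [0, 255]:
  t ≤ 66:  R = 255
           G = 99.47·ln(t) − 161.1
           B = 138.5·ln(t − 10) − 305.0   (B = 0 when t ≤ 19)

1.892

At 3135 K (t = 31.35):
  B = 138.5·ln(31.35 − 10) − 305.0 = 138.5·ln 21.35 − 305.0 = 138.5·3.0611 − 305.0 = 118.956.
At 5592 K (t = 55.92):
  B = 138.5·ln(55.92 − 10) − 305.0 = 138.5·ln 45.92 − 305.0 = 138.5·3.8269 − 305.0 = 225.026.
Gain = 225.026 / 118.956 = 1.8917 → 1.892.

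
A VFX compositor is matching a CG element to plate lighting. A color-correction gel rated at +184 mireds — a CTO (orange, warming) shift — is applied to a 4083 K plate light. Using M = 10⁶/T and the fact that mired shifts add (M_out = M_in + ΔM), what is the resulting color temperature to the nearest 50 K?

2350 K

M_in = 10⁶/4083 = 244.92 mireds.
M_out = 244.92 + (+184) = 428.92 mireds.
T_out = 10⁶/428.92 = 2331.4 K → 2350 K.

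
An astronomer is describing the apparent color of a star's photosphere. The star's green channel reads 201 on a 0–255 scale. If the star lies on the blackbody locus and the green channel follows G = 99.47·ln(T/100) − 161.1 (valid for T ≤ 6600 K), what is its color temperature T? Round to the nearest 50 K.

ln t = (201 + 161.1) / 99.47 = 3.6403.
t = e^3.6403 = 38.103.
T = 100·t = 3810 K → 3800 K to the nearest 50 K.

3800 K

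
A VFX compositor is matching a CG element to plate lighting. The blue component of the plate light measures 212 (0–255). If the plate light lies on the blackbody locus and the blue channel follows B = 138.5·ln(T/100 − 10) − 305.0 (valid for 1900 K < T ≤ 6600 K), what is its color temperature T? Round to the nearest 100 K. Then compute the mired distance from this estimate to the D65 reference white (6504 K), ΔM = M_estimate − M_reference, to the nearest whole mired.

+39 mireds

ln(t − 10) = (212 + 305.0) / 138.5 = 3.7329.
t − 10 = e^3.7329 = 41.798, so t = 51.798.
T = 100·t = 5180 K → 5200 K to the nearest 100 K.
M_estimate = 10⁶/5200 = 192.31; M_reference = 10⁶/6504 = 153.75.
ΔM = 192.31 − 153.75 = 38.56 → +39 mireds.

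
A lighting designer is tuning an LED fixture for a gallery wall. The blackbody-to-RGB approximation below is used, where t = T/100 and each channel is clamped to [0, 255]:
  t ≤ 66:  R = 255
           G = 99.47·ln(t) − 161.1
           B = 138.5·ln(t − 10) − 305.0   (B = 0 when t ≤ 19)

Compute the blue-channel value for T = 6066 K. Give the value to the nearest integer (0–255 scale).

239

t = 6066/100 = 60.66; the t ≤ 66 branch applies.
B = 138.5·ln(60.66 − 10) − 305.0 = 138.5·ln 50.66 − 305.0 = 138.5·3.9251 − 305.0 = 238.631.
Rounded: 239.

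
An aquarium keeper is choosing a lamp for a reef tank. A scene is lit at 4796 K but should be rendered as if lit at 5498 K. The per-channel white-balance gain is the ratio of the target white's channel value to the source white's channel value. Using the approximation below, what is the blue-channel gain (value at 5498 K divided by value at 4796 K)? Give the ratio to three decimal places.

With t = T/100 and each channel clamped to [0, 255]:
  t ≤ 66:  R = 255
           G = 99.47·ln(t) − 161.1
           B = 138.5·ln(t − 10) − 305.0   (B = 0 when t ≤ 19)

At 4796 K (t = 47.96):
  B = 138.5·ln(47.96 − 10) − 305.0 = 138.5·ln 37.96 − 305.0 = 138.5·3.6365 − 305.0 = 198.660.
At 5498 K (t = 54.98):
  B = 138.5·ln(54.98 − 10) − 305.0 = 138.5·ln 44.98 − 305.0 = 138.5·3.8062 − 305.0 = 222.161.
Gain = 222.161 / 198.660 = 1.1183 → 1.118.

1.118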